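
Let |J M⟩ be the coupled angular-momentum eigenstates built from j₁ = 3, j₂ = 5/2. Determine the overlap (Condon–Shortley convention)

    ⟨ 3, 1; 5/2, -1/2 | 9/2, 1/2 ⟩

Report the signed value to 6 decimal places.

+√(160/693) ≈ +0.480500

√[10·1!5!4!/11! · 4!2!2!3!5!4!] = √(92160/77)
  +(−1)^0/∏(0,1,2,2,3,2)! = 1/48  (running 1/48)
  +(−1)^1/∏(1,0,1,1,4,3)! = -1/144  (running 1/72)
⟨..|..⟩ = √(92160/77)·(1/72) = +0.480500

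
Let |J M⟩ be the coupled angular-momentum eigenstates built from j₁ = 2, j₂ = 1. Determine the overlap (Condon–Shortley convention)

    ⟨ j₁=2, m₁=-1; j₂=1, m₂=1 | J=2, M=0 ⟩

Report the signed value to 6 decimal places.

-0.707107  (= −√(1/2))

triangle: 1!·3!·1!/6! = 6/720
(j±m)!: 1!·3!·2!·0!·2!·2! = 48
prefactor² = (2J+1)·Δ·N² = 2
  k=1: −1/(1!·0!·2!·1!·1!·0!) = -1/2
Σ = -1/2  ⇒  CG² = 2·(-1/2)² = 1/2
CG = −√(1/2) = -0.707107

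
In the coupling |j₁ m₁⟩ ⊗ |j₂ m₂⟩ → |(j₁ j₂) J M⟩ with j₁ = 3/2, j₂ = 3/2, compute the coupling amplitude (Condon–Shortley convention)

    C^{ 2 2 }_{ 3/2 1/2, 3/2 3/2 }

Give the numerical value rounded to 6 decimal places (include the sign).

√[5·1!2!2!/6! · 2!1!3!0!4!0!] = √(8)
  +(−1)^1/∏(1,0,0,2,2,0)! = -1/4  (running -1/4)
⟨..|..⟩ = √(8)·(-1/4) = -0.707107

−√(1/2) = -0.707107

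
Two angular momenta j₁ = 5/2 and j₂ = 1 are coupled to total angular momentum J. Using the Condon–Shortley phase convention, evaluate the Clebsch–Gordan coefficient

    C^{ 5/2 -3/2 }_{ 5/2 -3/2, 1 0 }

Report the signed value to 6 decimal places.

-0.507093  (= −√(9/35))

j₁+j₂−J=1  J+j₁−j₂=4  J−j₁+j₂=1  j₁+j₂+J+1=7
(j₁±m₁, j₂±m₂, J±M) = (1,4,1,1,1,4)
P² = 576/35
sum k=0..1:
  [0] +1/24 = 1/24
  [1] −1/6 = -1/6
S = -1/8
C² = P²·S² = 9/35 ; C = -0.507093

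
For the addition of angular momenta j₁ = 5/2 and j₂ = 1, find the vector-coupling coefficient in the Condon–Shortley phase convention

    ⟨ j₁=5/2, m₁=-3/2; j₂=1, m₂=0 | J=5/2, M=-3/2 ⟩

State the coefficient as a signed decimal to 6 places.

triangle: 1!·4!·1!/7! = 24/5040
(j±m)!: 1!·4!·1!·1!·1!·4! = 576
prefactor² = (2J+1)·Δ·N² = 576/35
  k=0: +1/(0!·1!·4!·1!·0!·0!) = 1/24
  k=1: −1/(1!·0!·3!·0!·1!·1!) = -1/6
Σ = -1/8  ⇒  CG² = 576/35·(-1/8)² = 9/35
CG = −√(9/35) = -0.507093

−√(9/35) = -0.507093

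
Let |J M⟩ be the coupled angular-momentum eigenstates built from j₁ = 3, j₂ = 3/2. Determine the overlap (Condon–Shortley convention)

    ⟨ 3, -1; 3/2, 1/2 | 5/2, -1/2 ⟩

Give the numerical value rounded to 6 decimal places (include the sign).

√[6·2!4!1!/8! · 2!4!2!1!2!3!] = √(288/35)
  +(−1)^1/∏(1,1,3,1,1,0)! = -1/6  (running -1/6)
  +(−1)^2/∏(2,0,2,0,2,1)! = 1/8  (running -1/24)
⟨..|..⟩ = √(288/35)·(-1/24) = -0.119523

-0.119523  (= −√(1/70))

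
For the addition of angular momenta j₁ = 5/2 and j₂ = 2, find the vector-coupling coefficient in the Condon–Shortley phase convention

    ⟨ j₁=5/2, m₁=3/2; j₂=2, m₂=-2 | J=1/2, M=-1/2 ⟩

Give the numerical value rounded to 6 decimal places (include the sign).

+0.258199  (= +√(1/15))

√[2·4!1!0!/6! · 4!1!0!4!0!1!] = √(192/5)
  +(−1)^0/∏(0,4,1,0,0,0)! = 1/24  (running 1/24)
⟨..|..⟩ = √(192/5)·(1/24) = +0.258199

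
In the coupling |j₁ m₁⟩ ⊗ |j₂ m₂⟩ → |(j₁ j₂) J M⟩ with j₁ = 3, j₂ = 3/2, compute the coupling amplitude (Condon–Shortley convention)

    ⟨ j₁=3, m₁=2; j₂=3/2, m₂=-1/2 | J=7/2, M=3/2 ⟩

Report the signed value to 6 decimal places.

+√(3/7) ≈ +0.654654

triangle: 1!×5!×2!/9! = 240/362880
(j±m)!: 5!×1!×1!×2!×5!×2! = 57600
prefactor² = (2J+1)×Δ×N² = 6400/21
  k=0: +1/(0!×1!×1!×1!×4!×1!) = 1/24
  k=1: −1/(1!×0!×0!×0!×5!×2!) = -1/240
Σ = 3/80  ⇒  CG² = 6400/21×3/80² = 3/7
CG = +√(3/7) = +0.654654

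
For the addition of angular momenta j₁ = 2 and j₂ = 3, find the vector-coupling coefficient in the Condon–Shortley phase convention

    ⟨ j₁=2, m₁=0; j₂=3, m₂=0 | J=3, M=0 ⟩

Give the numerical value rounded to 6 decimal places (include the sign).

-0.516398

√[7·2!2!4!/9! · 2!2!3!3!3!3!] = √(48/5)
  +(−1)^0/∏(0,2,2,3,0,1)! = 1/24  (running 1/24)
  +(−1)^1/∏(1,1,1,2,1,2)! = -1/4  (running -5/24)
  +(−1)^2/∏(2,0,0,1,2,3)! = 1/24  (running -1/6)
⟨..|..⟩ = √(48/5)·(-1/6) = -0.516398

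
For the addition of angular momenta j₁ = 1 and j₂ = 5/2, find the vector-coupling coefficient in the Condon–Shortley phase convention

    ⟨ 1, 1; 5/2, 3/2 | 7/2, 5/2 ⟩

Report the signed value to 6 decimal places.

+√(5/7) ≈ +0.845154

√[8·0!2!5!/8! · 2!0!4!1!6!1!] = √(11520/7)
  +(−1)^0/∏(0,0,0,4,2,1)! = 1/48  (running 1/48)
⟨..|..⟩ = √(11520/7)·(1/48) = +0.845154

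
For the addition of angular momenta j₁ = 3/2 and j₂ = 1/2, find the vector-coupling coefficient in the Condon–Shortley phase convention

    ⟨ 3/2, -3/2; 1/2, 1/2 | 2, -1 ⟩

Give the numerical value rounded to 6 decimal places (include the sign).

j₁+j₂−J=0  J+j₁−j₂=3  J−j₁+j₂=1  j₁+j₂+J+1=5
(j₁±m₁, j₂±m₂, J±M) = (0,3,1,0,1,3)
P² = 9
sum k=0..0:
  [0] +1/6 = 1/6
S = 1/6
C² = P²·S² = 1/4 ; C = +0.500000

+√(1/4) = +0.500000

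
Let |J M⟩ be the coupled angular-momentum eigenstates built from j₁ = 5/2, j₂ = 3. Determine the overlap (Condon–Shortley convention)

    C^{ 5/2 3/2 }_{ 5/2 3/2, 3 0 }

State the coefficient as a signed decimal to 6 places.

−√(7/30) = -0.483046

√[6·3!2!3!/9! · 4!1!3!3!4!1!] = √(864/35)
  +(−1)^0/∏(0,3,1,3,1,0)! = 1/36  (running 1/36)
  +(−1)^1/∏(1,2,0,2,2,1)! = -1/8  (running -7/72)
⟨..|..⟩ = √(864/35)·(-7/72) = -0.483046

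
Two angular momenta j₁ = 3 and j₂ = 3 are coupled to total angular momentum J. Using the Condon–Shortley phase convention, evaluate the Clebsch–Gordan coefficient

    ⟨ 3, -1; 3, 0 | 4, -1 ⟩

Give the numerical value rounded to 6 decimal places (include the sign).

√[9·2!4!4!/11! · 2!4!3!3!3!5!] = √(124416/385)
  +(−1)^0/∏(0,2,4,3,0,1)! = 1/288  (running 1/288)
  +(−1)^1/∏(1,1,3,2,1,2)! = -1/24  (running -11/288)
  +(−1)^2/∏(2,0,2,1,2,3)! = 1/48  (running -5/288)
⟨..|..⟩ = √(124416/385)·(-5/288) = -0.312094

−√(15/154) ≈ -0.312094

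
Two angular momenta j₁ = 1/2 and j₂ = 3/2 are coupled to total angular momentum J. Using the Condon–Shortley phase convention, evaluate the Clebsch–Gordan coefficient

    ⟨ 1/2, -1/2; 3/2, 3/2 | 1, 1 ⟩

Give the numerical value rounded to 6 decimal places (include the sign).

−√(3/4) = -0.866025

j₁+j₂−J=1  J+j₁−j₂=0  J−j₁+j₂=2  j₁+j₂+J+1=4
(j₁±m₁, j₂±m₂, J±M) = (0,1,3,0,2,0)
P² = 3
sum k=1..1:
  [1] −1/2 = -1/2
S = -1/2
C² = P²·S² = 3/4 ; C = -0.866025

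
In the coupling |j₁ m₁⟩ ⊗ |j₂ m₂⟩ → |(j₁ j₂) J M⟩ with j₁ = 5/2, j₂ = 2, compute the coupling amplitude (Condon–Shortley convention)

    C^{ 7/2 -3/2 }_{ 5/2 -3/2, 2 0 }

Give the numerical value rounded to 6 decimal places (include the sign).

-0.534522

triangle: 1!×4!×3!/9! = 144/362880
(j±m)!: 1!×4!×2!×2!×2!×5! = 23040
prefactor² = (2J+1)×Δ×N² = 512/7
  k=0: +1/(0!×1!×4!×2!×0!×1!) = 1/48
  k=1: −1/(1!×0!×3!×1!×1!×2!) = -1/12
Σ = -1/16  ⇒  CG² = 512/7×(-1/16)² = 2/7
CG = −√(2/7) = -0.534522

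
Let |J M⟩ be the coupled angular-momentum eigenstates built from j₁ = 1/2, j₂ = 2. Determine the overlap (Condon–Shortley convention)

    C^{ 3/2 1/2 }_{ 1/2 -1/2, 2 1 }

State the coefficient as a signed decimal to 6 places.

triangle: 1!×0!×3!/5! = 6/120
(j±m)!: 0!×1!×3!×1!×2!×1! = 12
prefactor² = (2J+1)×Δ×N² = 12/5
  k=1: −1/(1!×0!×0!×2!×0!×1!) = -1/2
Σ = -1/2  ⇒  CG² = 12/5×(-1/2)² = 3/5
CG = −√(3/5) = -0.774597

-0.774597  (= −√(3/5))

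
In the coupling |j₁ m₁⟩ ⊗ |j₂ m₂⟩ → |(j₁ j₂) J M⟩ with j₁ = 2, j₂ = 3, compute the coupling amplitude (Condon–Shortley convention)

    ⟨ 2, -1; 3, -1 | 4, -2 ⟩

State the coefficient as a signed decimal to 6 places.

-0.188982  (= −√(1/28))

triangle: 1!·3!·5!/10! = 720/3628800
(j±m)!: 1!·3!·2!·4!·2!·6! = 414720
prefactor² = (2J+1)·Δ·N² = 5184/7
  k=0: +1/(0!·1!·3!·2!·0!·3!) = 1/72
  k=1: −1/(1!·0!·2!·1!·1!·4!) = -1/48
Σ = -1/144  ⇒  CG² = 5184/7·(-1/144)² = 1/28
CG = −√(1/28) = -0.188982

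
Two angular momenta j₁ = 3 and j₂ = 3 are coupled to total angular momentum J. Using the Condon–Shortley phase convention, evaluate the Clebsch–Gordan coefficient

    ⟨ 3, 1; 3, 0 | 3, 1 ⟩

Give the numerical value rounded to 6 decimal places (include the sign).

triangle: 3!*3!*3!/10! = 216/3628800
(j±m)!: 4!*2!*3!*3!*4!*2! = 82944
prefactor² = (2J+1)*Δ*N² = 864/25
  k=0: +1/(0!*3!*2!*3!*1!*0!) = 1/72
  k=1: −1/(1!*2!*1!*2!*2!*1!) = -1/8
  k=2: +1/(2!*1!*0!*1!*3!*2!) = 1/24
Σ = -5/72  ⇒  CG² = 864/25*(-5/72)² = 1/6
CG = −√(1/6) = -0.408248

−√(1/6) ≈ -0.408248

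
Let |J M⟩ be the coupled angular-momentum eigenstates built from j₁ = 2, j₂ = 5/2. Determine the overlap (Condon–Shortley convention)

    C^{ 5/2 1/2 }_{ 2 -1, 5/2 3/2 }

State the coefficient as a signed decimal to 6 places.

+√(6/35) = +0.414039

√[6·2!2!3!/8! · 1!3!4!1!3!2!] = √(216/35)
  +(−1)^1/∏(1,1,2,3,0,0)! = -1/12  (running -1/12)
  +(−1)^2/∏(2,0,1,2,1,1)! = 1/4  (running 1/6)
⟨..|..⟩ = √(216/35)·(1/6) = +0.414039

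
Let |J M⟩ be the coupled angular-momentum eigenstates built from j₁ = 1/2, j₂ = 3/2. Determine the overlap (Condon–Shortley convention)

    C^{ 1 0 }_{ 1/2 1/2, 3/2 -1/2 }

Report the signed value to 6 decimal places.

j₁+j₂−J=1  J+j₁−j₂=0  J−j₁+j₂=2  j₁+j₂+J+1=4
(j₁±m₁, j₂±m₂, J±M) = (1,0,1,2,1,1)
P² = 1/2
sum k=0..0:
  [0] +1/1 = 1
S = 1
C² = P²·S² = 1/2 ; C = +0.707107

+√(1/2) ≈ +0.707107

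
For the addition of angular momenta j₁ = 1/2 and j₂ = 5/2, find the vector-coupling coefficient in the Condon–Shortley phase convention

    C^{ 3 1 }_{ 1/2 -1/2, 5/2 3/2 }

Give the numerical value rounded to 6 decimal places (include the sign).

√[7·0!1!5!/7! · 0!1!4!1!4!2!] = √(192)
  +(−1)^0/∏(0,0,1,4,0,1)! = 1/24  (running 1/24)
⟨..|..⟩ = √(192)·(1/24) = +0.577350

+0.577350  (= +√(1/3))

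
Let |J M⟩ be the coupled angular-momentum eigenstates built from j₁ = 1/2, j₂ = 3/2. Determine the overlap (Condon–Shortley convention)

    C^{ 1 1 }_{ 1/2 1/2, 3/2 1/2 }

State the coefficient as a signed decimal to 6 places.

+√(1/4) = +0.500000

triangle: 1!×0!×2!/4! = 2/24
(j±m)!: 1!×0!×2!×1!×2!×0! = 4
prefactor² = (2J+1)×Δ×N² = 1
  k=0: +1/(0!×1!×0!×2!×0!×0!) = 1/2
Σ = 1/2  ⇒  CG² = 1×1/2² = 1/4
CG = +√(1/4) = +0.500000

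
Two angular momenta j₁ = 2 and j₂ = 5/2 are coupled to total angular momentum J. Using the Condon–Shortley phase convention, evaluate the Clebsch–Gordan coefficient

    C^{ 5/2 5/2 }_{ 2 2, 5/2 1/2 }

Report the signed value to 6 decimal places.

+0.462910

triangle: 2!×2!×3!/8! = 24/40320
(j±m)!: 4!×0!×3!×2!×5!×0! = 34560
prefactor² = (2J+1)×Δ×N² = 864/7
  k=0: +1/(0!×2!×0!×3!×2!×0!) = 1/24
Σ = 1/24  ⇒  CG² = 864/7×1/24² = 3/14
CG = +√(3/14) = +0.462910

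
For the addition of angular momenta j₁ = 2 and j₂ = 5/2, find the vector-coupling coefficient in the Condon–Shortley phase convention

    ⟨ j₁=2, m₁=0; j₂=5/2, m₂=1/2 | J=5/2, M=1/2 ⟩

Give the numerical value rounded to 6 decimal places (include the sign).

j₁+j₂−J=2  J+j₁−j₂=2  J−j₁+j₂=3  j₁+j₂+J+1=8
(j₁±m₁, j₂±m₂, J±M) = (2,2,3,2,3,2)
P² = 72/35
sum k=0..2:
  [0] +1/24 = 1/24
  [1] −1/2 = -1/2
  [2] +1/8 = 1/8
S = -1/3
C² = P²·S² = 8/35 ; C = -0.478091

−√(8/35) = -0.478091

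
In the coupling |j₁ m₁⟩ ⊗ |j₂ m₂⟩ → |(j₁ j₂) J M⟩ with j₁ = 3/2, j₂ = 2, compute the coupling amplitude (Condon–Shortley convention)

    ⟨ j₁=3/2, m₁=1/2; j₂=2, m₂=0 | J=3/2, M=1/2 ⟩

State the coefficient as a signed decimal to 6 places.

√[4·2!1!2!/6! · 2!1!2!2!2!1!] = √(16/45)
  +(−1)^0/∏(0,2,1,2,0,0)! = 1/4  (running 1/4)
  +(−1)^1/∏(1,1,0,1,1,1)! = -1  (running -3/4)
⟨..|..⟩ = √(16/45)·(-3/4) = -0.447214

−√(1/5) ≈ -0.447214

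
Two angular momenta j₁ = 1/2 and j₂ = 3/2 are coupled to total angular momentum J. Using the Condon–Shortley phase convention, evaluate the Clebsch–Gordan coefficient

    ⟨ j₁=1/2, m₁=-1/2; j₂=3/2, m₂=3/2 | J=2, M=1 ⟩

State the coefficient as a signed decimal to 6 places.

+√(1/4) = +0.500000

√[5·0!1!3!/5! · 0!1!3!0!3!1!] = √(9)
  +(−1)^0/∏(0,0,1,3,0,0)! = 1/6  (running 1/6)
⟨..|..⟩ = √(9)·(1/6) = +0.500000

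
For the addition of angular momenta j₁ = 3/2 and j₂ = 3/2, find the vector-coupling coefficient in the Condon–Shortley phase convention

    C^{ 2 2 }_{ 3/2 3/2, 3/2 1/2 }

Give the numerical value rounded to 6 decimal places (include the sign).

+√(1/2) = +0.707107

triangle: 1!*2!*2!/6! = 4/720
(j±m)!: 3!*0!*2!*1!*4!*0! = 288
prefactor² = (2J+1)*Δ*N² = 8
  k=0: +1/(0!*1!*0!*2!*2!*0!) = 1/4
Σ = 1/4  ⇒  CG² = 8*1/4² = 1/2
CG = +√(1/2) = +0.707107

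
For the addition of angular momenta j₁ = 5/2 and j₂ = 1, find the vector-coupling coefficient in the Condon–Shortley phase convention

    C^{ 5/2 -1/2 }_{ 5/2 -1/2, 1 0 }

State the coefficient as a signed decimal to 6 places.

−√(1/35) ≈ -0.169031

√[6·1!4!1!/7! · 2!3!1!1!2!3!] = √(144/35)
  +(−1)^0/∏(0,1,3,1,1,0)! = 1/6  (running 1/6)
  +(−1)^1/∏(1,0,2,0,2,1)! = -1/4  (running -1/12)
⟨..|..⟩ = √(144/35)·(-1/12) = -0.169031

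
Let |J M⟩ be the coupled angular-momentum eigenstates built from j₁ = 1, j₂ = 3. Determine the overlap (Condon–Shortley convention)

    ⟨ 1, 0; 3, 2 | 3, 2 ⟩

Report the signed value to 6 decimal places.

-0.577350  (= −√(1/3))

triangle: 1!*1!*5!/8! = 120/40320
(j±m)!: 1!*1!*5!*1!*5!*1! = 14400
prefactor² = (2J+1)*Δ*N² = 300
  k=0: +1/(0!*1!*1!*5!*0!*0!) = 1/120
  k=1: −1/(1!*0!*0!*4!*1!*1!) = -1/24
Σ = -1/30  ⇒  CG² = 300*(-1/30)² = 1/3
CG = −√(1/3) = -0.577350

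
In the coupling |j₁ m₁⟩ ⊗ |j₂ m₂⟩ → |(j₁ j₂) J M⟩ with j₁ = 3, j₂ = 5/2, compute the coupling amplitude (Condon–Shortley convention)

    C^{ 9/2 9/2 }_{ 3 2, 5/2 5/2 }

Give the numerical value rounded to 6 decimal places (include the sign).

triangle: 1!*5!*4!/11! = 2880/39916800
(j±m)!: 5!*1!*5!*0!*9!*0! = 5225472000
prefactor² = (2J+1)*Δ*N² = 41472000/11
  k=1: −1/(1!*0!*0!*4!*5!*0!) = -1/2880
Σ = -1/2880  ⇒  CG² = 41472000/11*(-1/2880)² = 5/11
CG = −√(5/11) = -0.674200

−√(5/11) = -0.674200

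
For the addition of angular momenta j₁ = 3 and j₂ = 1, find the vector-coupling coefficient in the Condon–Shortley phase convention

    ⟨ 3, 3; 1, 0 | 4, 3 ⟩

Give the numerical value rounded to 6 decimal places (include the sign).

triangle: 0!·6!·2!/9! = 1440/362880
(j±m)!: 6!·0!·1!·1!·7!·1! = 3628800
prefactor² = (2J+1)·Δ·N² = 129600
  k=0: +1/(0!·0!·0!·1!·6!·1!) = 1/720
Σ = 1/720  ⇒  CG² = 129600·1/720² = 1/4
CG = +√(1/4) = +0.500000

+√(1/4) = +0.500000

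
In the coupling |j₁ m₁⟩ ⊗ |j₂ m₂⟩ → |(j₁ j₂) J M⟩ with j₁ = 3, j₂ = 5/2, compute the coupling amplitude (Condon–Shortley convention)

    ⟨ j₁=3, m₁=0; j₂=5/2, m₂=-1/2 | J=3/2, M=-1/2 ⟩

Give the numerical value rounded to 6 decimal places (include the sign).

+0.338062  (= +√(4/35))

√[4·4!2!1!/8! · 3!3!2!3!1!2!] = √(144/35)
  +(−1)^1/∏(1,3,2,1,0,0)! = -1/12  (running -1/12)
  +(−1)^2/∏(2,2,1,0,1,1)! = 1/4  (running 1/6)
⟨..|..⟩ = √(144/35)·(1/6) = +0.338062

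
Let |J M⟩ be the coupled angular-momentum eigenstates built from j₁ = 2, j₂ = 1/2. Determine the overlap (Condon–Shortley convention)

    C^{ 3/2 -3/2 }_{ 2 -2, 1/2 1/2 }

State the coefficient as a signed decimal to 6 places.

triangle: 1!*3!*0!/5! = 6/120
(j±m)!: 0!*4!*1!*0!*0!*3! = 144
prefactor² = (2J+1)*Δ*N² = 144/5
  k=1: −1/(1!*0!*3!*0!*0!*0!) = -1/6
Σ = -1/6  ⇒  CG² = 144/5*(-1/6)² = 4/5
CG = −√(4/5) = -0.894427

−√(4/5) ≈ -0.894427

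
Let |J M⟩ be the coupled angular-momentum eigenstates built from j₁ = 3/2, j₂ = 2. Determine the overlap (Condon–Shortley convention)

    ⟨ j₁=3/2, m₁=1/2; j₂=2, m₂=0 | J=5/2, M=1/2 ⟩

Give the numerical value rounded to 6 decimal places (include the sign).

+√(3/35) ≈ +0.292770

j₁+j₂−J=1  J+j₁−j₂=2  J−j₁+j₂=3  j₁+j₂+J+1=7
(j₁±m₁, j₂±m₂, J±M) = (2,1,2,2,3,2)
P² = 48/35
sum k=0..1:
  [0] +1/2 = 1/2
  [1] −1/4 = -1/4
S = 1/4
C² = P²·S² = 3/35 ; C = +0.292770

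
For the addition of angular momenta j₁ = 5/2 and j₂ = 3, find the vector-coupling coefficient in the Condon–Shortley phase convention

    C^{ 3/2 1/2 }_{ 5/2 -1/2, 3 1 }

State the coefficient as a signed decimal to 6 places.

−√(1/105) ≈ -0.097590

j₁+j₂−J=4  J+j₁−j₂=1  J−j₁+j₂=2  j₁+j₂+J+1=8
(j₁±m₁, j₂±m₂, J±M) = (2,3,4,2,2,1)
P² = 192/35
sum k=2..3:
  [2] +1/8 = 1/8
  [3] −1/6 = -1/6
S = -1/24
C² = P²·S² = 1/105 ; C = -0.097590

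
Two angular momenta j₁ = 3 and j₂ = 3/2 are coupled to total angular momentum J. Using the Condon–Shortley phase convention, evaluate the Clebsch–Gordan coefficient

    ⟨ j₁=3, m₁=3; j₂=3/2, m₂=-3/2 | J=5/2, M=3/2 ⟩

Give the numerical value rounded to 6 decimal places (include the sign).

+0.566947

triangle: 2!·4!·1!/8! = 48/40320
(j±m)!: 6!·0!·0!·3!·4!·1! = 103680
prefactor² = (2J+1)·Δ·N² = 5184/7
  k=0: +1/(0!·2!·0!·0!·4!·1!) = 1/48
Σ = 1/48  ⇒  CG² = 5184/7·1/48² = 9/28
CG = +√(9/28) = +0.566947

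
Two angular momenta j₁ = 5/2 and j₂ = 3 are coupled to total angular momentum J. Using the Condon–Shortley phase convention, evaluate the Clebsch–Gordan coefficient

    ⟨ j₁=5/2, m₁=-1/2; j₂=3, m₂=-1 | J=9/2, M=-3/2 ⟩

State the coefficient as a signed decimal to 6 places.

√[10·1!4!5!/11! · 2!3!2!4!3!6!] = √(138240/77)
  +(−1)^0/∏(0,1,3,2,1,3)! = 1/72  (running 1/72)
  +(−1)^1/∏(1,0,2,1,2,4)! = -1/96  (running 1/288)
⟨..|..⟩ = √(138240/77)·(1/288) = +0.147122

+0.147122  (= +√(5/231))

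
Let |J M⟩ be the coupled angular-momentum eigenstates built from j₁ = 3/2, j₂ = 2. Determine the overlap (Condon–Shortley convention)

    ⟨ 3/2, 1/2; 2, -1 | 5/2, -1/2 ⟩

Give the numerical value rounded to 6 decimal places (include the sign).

+√(5/14) = +0.597614

√[6·1!2!3!/7! · 2!1!1!3!2!3!] = √(72/35)
  +(−1)^0/∏(0,1,1,1,1,2)! = 1/2  (running 1/2)
  +(−1)^1/∏(1,0,0,0,2,3)! = -1/12  (running 5/12)
⟨..|..⟩ = √(72/35)·(5/12) = +0.597614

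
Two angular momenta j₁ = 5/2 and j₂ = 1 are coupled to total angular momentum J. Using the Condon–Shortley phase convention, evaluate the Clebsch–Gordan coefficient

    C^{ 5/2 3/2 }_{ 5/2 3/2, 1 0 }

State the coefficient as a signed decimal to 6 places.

√[6·1!4!1!/7! · 4!1!1!1!4!1!] = √(576/35)
  +(−1)^0/∏(0,1,1,1,3,0)! = 1/6  (running 1/6)
  +(−1)^1/∏(1,0,0,0,4,1)! = -1/24  (running 1/8)
⟨..|..⟩ = √(576/35)·(1/8) = +0.507093

+0.507093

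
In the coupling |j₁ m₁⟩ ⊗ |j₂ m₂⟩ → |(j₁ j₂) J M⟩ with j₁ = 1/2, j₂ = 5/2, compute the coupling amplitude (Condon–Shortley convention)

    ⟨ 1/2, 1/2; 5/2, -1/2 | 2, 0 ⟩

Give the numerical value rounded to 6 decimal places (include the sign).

triangle: 1!*0!*4!/6! = 24/720
(j±m)!: 1!*0!*2!*3!*2!*2! = 48
prefactor² = (2J+1)*Δ*N² = 8
  k=0: +1/(0!*1!*0!*2!*0!*2!) = 1/4
Σ = 1/4  ⇒  CG² = 8*1/4² = 1/2
CG = +√(1/2) = +0.707107

+√(1/2) ≈ +0.707107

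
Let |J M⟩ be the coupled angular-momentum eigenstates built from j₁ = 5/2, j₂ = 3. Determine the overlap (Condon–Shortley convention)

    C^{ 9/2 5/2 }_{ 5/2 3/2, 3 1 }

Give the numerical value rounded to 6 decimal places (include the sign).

triangle: 1!*4!*5!/11! = 2880/39916800
(j±m)!: 4!*1!*4!*2!*7!*2! = 11612160
prefactor² = (2J+1)*Δ*N² = 92160/11
  k=0: +1/(0!*1!*1!*4!*3!*1!) = 1/144
  k=1: −1/(1!*0!*0!*3!*4!*2!) = -1/288
Σ = 1/288  ⇒  CG² = 92160/11*1/288² = 10/99
CG = +√(10/99) = +0.317821

+0.317821  (= +√(10/99))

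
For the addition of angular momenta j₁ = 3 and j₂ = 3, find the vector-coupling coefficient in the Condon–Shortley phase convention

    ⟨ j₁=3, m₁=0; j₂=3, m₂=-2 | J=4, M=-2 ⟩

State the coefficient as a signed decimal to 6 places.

√[9·2!4!4!/11! · 3!3!1!5!2!6!] = √(124416/77)
  +(−1)^0/∏(0,2,3,1,1,3)! = 1/72  (running 1/72)
  +(−1)^1/∏(1,1,2,0,2,4)! = -1/96  (running 1/288)
⟨..|..⟩ = √(124416/77)·(1/288) = +0.139573

+√(3/154) = +0.139573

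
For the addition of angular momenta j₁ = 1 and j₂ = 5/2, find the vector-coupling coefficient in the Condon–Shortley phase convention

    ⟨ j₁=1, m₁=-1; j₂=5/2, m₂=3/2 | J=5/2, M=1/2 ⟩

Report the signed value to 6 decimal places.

-0.676123  (= −√(16/35))

j₁+j₂−J=1  J+j₁−j₂=1  J−j₁+j₂=4  j₁+j₂+J+1=7
(j₁±m₁, j₂±m₂, J±M) = (0,2,4,1,3,2)
P² = 576/35
sum k=1..1:
  [1] −1/6 = -1/6
S = -1/6
C² = P²·S² = 16/35 ; C = -0.676123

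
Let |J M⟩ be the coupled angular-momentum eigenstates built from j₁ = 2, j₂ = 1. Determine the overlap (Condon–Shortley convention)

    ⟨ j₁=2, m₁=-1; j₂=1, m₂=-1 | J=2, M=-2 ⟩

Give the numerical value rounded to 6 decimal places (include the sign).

+0.577350  (= +√(1/3))

triangle: 1!·3!·1!/6! = 6/720
(j±m)!: 1!·3!·0!·2!·0!·4! = 288
prefactor² = (2J+1)·Δ·N² = 12
  k=0: +1/(0!·1!·3!·0!·0!·1!) = 1/6
Σ = 1/6  ⇒  CG² = 12·1/6² = 1/3
CG = +√(1/3) = +0.577350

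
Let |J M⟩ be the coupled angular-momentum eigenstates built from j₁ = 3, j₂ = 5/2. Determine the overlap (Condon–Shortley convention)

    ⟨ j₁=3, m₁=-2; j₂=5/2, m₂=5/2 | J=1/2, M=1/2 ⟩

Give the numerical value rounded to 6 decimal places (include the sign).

−√(1/21) ≈ -0.218218

triangle: 5!*1!*0!/7! = 120/5040
(j±m)!: 1!*5!*5!*0!*1!*0! = 14400
prefactor² = (2J+1)*Δ*N² = 4800/7
  k=5: −1/(5!*0!*0!*0!*1!*0!) = -1/120
Σ = -1/120  ⇒  CG² = 4800/7*(-1/120)² = 1/21
CG = −√(1/21) = -0.218218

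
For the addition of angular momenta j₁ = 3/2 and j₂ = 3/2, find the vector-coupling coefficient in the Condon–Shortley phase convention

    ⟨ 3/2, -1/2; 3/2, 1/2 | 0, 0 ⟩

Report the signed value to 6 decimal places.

+0.500000

triangle: 3!·0!·0!/4! = 6/24
(j±m)!: 1!·2!·2!·1!·0!·0! = 4
prefactor² = (2J+1)·Δ·N² = 1
  k=2: +1/(2!·1!·0!·0!·0!·0!) = 1/2
Σ = 1/2  ⇒  CG² = 1·1/2² = 1/4
CG = +√(1/4) = +0.500000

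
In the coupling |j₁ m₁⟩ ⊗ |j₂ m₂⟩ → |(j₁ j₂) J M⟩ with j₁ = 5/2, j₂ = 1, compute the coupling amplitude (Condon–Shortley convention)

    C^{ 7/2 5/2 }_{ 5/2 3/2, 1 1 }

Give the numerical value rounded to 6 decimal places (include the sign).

triangle: 0!×5!×2!/8! = 240/40320
(j±m)!: 4!×1!×2!×0!×6!×1! = 34560
prefactor² = (2J+1)×Δ×N² = 11520/7
  k=0: +1/(0!×0!×1!×2!×4!×0!) = 1/48
Σ = 1/48  ⇒  CG² = 11520/7×1/48² = 5/7
CG = +√(5/7) = +0.845154

+0.845154  (= +√(5/7))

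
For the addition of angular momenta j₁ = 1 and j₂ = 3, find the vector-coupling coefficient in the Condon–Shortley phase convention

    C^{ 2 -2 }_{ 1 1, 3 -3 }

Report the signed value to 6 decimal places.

triangle: 2!×0!×4!/7! = 48/5040
(j±m)!: 2!×0!×0!×6!×0!×4! = 34560
prefactor² = (2J+1)×Δ×N² = 11520/7
  k=0: +1/(0!×2!×0!×0!×0!×4!) = 1/48
Σ = 1/48  ⇒  CG² = 11520/7×1/48² = 5/7
CG = +√(5/7) = +0.845154

+√(5/7) = +0.845154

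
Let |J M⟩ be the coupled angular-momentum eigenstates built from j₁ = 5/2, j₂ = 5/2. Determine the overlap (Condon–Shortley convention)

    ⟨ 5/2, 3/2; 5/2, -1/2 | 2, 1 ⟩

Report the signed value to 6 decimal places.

triangle: 3!*2!*2!/8! = 24/40320
(j±m)!: 4!*1!*2!*3!*3!*1! = 1728
prefactor² = (2J+1)*Δ*N² = 36/7
  k=0: +1/(0!*3!*1!*2!*1!*0!) = 1/12
  k=1: −1/(1!*2!*0!*1!*2!*1!) = -1/4
Σ = -1/6  ⇒  CG² = 36/7*(-1/6)² = 1/7
CG = −√(1/7) = -0.377964

−√(1/7) = -0.377964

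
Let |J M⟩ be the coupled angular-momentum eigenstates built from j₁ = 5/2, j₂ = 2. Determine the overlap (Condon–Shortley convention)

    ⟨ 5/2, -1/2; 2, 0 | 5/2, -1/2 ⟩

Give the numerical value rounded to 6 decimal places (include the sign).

−√(8/35) = -0.478091

triangle: 2!*3!*2!/8! = 24/40320
(j±m)!: 2!*3!*2!*2!*2!*3! = 576
prefactor² = (2J+1)*Δ*N² = 72/35
  k=0: +1/(0!*2!*3!*2!*0!*0!) = 1/24
  k=1: −1/(1!*1!*2!*1!*1!*1!) = -1/2
  k=2: +1/(2!*0!*1!*0!*2!*2!) = 1/8
Σ = -1/3  ⇒  CG² = 72/35*(-1/3)² = 8/35
CG = −√(8/35) = -0.478091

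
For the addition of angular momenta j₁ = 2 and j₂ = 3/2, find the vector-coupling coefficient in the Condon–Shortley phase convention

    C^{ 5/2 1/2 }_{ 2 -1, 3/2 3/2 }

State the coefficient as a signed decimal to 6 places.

-0.621059  (= −√(27/70))

triangle: 1!×3!×2!/7! = 12/5040
(j±m)!: 1!×3!×3!×0!×3!×2! = 432
prefactor² = (2J+1)×Δ×N² = 216/35
  k=1: −1/(1!×0!×2!×2!×1!×0!) = -1/4
Σ = -1/4  ⇒  CG² = 216/35×(-1/4)² = 27/70
CG = −√(27/70) = -0.621059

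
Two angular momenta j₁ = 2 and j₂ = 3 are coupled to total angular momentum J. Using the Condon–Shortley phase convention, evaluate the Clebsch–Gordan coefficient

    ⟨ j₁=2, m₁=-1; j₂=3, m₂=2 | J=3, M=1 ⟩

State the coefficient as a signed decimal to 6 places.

triangle: 2!·2!·4!/9! = 96/362880
(j±m)!: 1!·3!·5!·1!·4!·2! = 34560
prefactor² = (2J+1)·Δ·N² = 64
  k=1: −1/(1!·1!·2!·4!·0!·0!) = -1/48
  k=2: +1/(2!·0!·1!·3!·1!·1!) = 1/12
Σ = 1/16  ⇒  CG² = 64·1/16² = 1/4
CG = +√(1/4) = +0.500000

+√(1/4) = +0.500000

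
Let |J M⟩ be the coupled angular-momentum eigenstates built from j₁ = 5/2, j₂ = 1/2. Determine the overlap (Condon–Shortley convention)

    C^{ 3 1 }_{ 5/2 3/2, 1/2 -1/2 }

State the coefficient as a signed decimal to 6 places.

+0.577350  (= +√(1/3))

j₁+j₂−J=0  J+j₁−j₂=5  J−j₁+j₂=1  j₁+j₂+J+1=7
(j₁±m₁, j₂±m₂, J±M) = (4,1,0,1,4,2)
P² = 192
sum k=0..0:
  [0] +1/24 = 1/24
S = 1/24
C² = P²·S² = 1/3 ; C = +0.577350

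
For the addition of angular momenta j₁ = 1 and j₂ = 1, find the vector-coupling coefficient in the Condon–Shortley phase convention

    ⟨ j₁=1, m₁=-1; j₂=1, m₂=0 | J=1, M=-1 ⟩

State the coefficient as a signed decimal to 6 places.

j₁+j₂−J=1  J+j₁−j₂=1  J−j₁+j₂=1  j₁+j₂+J+1=4
(j₁±m₁, j₂±m₂, J±M) = (0,2,1,1,0,2)
P² = 1/2
sum k=1..1:
  [1] −1/1 = -1
S = -1
C² = P²·S² = 1/2 ; C = -0.707107

-0.707107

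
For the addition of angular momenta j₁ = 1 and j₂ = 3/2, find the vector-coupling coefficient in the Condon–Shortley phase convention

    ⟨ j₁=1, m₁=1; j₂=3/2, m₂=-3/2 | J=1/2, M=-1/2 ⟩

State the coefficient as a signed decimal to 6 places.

+√(1/2) = +0.707107

j₁+j₂−J=2  J+j₁−j₂=0  J−j₁+j₂=1  j₁+j₂+J+1=4
(j₁±m₁, j₂±m₂, J±M) = (2,0,0,3,0,1)
P² = 2
sum k=0..0:
  [0] +1/2 = 1/2
S = 1/2
C² = P²·S² = 1/2 ; C = +0.707107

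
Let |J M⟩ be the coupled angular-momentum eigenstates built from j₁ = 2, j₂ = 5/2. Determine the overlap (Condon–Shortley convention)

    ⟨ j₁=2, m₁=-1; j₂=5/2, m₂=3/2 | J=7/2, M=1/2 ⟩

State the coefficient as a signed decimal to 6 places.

triangle: 1!*3!*4!/9! = 144/362880
(j±m)!: 1!*3!*4!*1!*4!*3! = 20736
prefactor² = (2J+1)*Δ*N² = 2304/35
  k=0: +1/(0!*1!*3!*4!*0!*0!) = 1/144
  k=1: −1/(1!*0!*2!*3!*1!*1!) = -1/12
Σ = -11/144  ⇒  CG² = 2304/35*(-11/144)² = 121/315
CG = −√(121/315) = -0.619780

−√(121/315) = -0.619780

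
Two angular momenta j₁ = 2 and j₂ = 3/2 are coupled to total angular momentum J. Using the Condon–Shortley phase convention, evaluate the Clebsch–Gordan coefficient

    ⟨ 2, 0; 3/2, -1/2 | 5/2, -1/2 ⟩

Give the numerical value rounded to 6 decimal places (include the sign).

+0.292770

√[6·1!3!2!/7! · 2!2!1!2!2!3!] = √(48/35)
  +(−1)^0/∏(0,1,2,1,1,1)! = 1/2  (running 1/2)
  +(−1)^1/∏(1,0,1,0,2,2)! = -1/4  (running 1/4)
⟨..|..⟩ = √(48/35)·(1/4) = +0.292770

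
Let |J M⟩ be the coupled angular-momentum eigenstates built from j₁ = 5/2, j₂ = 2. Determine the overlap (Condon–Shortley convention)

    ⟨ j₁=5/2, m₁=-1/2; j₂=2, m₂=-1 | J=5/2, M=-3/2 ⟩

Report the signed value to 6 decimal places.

-0.414039

triangle: 2!·3!·2!/8! = 24/40320
(j±m)!: 2!·3!·1!·3!·1!·4! = 1728
prefactor² = (2J+1)·Δ·N² = 216/35
  k=0: +1/(0!·2!·3!·1!·0!·1!) = 1/12
  k=1: −1/(1!·1!·2!·0!·1!·2!) = -1/4
Σ = -1/6  ⇒  CG² = 216/35·(-1/6)² = 6/35
CG = −√(6/35) = -0.414039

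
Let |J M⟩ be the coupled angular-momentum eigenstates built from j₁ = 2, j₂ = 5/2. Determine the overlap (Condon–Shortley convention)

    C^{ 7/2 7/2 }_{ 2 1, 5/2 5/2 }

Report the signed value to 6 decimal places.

-0.745356

j₁+j₂−J=1  J+j₁−j₂=3  J−j₁+j₂=4  j₁+j₂+J+1=9
(j₁±m₁, j₂±m₂, J±M) = (3,1,5,0,7,0)
P² = 11520
sum k=1..1:
  [1] −1/144 = -1/144
S = -1/144
C² = P²·S² = 5/9 ; C = -0.745356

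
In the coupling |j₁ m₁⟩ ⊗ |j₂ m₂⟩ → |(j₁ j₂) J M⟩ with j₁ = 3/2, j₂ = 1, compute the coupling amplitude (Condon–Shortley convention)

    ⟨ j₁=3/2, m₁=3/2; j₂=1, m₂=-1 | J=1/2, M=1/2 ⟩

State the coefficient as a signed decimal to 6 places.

+0.707107

√[2·2!1!0!/4! · 3!0!0!2!1!0!] = √(2)
  +(−1)^0/∏(0,2,0,0,1,0)! = 1/2  (running 1/2)
⟨..|..⟩ = √(2)·(1/2) = +0.707107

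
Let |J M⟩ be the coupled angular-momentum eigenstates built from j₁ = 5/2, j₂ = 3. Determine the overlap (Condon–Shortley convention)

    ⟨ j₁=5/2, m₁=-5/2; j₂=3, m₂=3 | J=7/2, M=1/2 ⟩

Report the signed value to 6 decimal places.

+√(2/21) ≈ +0.308607

j₁+j₂−J=2  J+j₁−j₂=3  J−j₁+j₂=4  j₁+j₂+J+1=10
(j₁±m₁, j₂±m₂, J±M) = (0,5,6,0,4,3)
P² = 55296/7
sum k=2..2:
  [2] +1/288 = 1/288
S = 1/288
C² = P²·S² = 2/21 ; C = +0.308607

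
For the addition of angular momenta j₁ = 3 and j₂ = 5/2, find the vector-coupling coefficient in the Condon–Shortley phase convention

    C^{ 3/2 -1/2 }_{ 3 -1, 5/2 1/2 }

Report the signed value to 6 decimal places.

√[4·4!2!1!/8! · 2!4!3!2!1!2!] = √(192/35)
  +(−1)^2/∏(2,2,2,1,0,0)! = 1/8  (running 1/8)
  +(−1)^3/∏(3,1,1,0,1,1)! = -1/6  (running -1/24)
⟨..|..⟩ = √(192/35)·(-1/24) = -0.097590

-0.097590  (= −√(1/105))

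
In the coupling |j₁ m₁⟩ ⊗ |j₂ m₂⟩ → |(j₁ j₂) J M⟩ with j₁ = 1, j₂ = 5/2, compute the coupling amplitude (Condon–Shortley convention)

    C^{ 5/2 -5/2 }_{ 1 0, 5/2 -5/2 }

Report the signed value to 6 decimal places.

√[6·1!1!4!/7! · 1!1!0!5!0!5!] = √(2880/7)
  +(−1)^0/∏(0,1,1,0,0,4)! = 1/24  (running 1/24)
⟨..|..⟩ = √(2880/7)·(1/24) = +0.845154

+0.845154  (= +√(5/7))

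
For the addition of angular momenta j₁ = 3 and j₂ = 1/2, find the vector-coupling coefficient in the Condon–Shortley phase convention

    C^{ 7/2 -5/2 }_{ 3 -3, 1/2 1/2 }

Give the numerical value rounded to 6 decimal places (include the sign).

√[8·0!6!1!/8! · 0!6!1!0!1!6!] = √(518400/7)
  +(−1)^0/∏(0,0,6,1,0,0)! = 1/720  (running 1/720)
⟨..|..⟩ = √(518400/7)·(1/720) = +0.377964

+√(1/7) ≈ +0.377964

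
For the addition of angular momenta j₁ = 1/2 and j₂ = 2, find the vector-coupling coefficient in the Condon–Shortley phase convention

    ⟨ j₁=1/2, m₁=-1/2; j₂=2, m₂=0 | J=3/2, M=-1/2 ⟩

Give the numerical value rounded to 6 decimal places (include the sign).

j₁+j₂−J=1  J+j₁−j₂=0  J−j₁+j₂=3  j₁+j₂+J+1=5
(j₁±m₁, j₂±m₂, J±M) = (0,1,2,2,1,2)
P² = 8/5
sum k=1..1:
  [1] −1/2 = -1/2
S = -1/2
C² = P²·S² = 2/5 ; C = -0.632456

−√(2/5) ≈ -0.632456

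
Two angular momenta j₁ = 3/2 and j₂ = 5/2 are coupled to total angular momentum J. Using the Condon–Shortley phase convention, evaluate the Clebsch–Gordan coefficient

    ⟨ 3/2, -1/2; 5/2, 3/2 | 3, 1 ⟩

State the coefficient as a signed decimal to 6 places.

j₁+j₂−J=1  J+j₁−j₂=2  J−j₁+j₂=4  j₁+j₂+J+1=8
(j₁±m₁, j₂±m₂, J±M) = (1,2,4,1,4,2)
P² = 96/5
sum k=0..1:
  [0] +1/48 = 1/48
  [1] −1/6 = -1/6
S = -7/48
C² = P²·S² = 49/120 ; C = -0.639010

−√(49/120) = -0.639010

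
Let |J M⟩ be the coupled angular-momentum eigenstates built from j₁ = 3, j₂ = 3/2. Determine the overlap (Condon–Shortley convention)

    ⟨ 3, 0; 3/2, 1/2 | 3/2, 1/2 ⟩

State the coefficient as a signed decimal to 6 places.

j₁+j₂−J=3  J+j₁−j₂=3  J−j₁+j₂=0  j₁+j₂+J+1=7
(j₁±m₁, j₂±m₂, J±M) = (3,3,2,1,2,1)
P² = 144/35
sum k=2..2:
  [2] +1/4 = 1/4
S = 1/4
C² = P²·S² = 9/35 ; C = +0.507093

+√(9/35) = +0.507093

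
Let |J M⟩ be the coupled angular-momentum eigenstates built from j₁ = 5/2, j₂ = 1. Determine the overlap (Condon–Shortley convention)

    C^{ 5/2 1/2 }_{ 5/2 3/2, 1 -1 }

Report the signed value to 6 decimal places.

+0.676123  (= +√(16/35))

j₁+j₂−J=1  J+j₁−j₂=4  J−j₁+j₂=1  j₁+j₂+J+1=7
(j₁±m₁, j₂±m₂, J±M) = (4,1,0,2,3,2)
P² = 576/35
sum k=0..0:
  [0] +1/6 = 1/6
S = 1/6
C² = P²·S² = 16/35 ; C = +0.676123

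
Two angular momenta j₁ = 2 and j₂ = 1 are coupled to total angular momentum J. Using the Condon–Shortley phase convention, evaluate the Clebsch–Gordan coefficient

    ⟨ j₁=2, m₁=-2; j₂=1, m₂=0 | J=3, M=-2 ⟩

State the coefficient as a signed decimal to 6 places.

+0.577350  (= +√(1/3))

√[7·0!4!2!/7! · 0!4!1!1!1!5!] = √(192)
  +(−1)^0/∏(0,0,4,1,0,1)! = 1/24  (running 1/24)
⟨..|..⟩ = √(192)·(1/24) = +0.577350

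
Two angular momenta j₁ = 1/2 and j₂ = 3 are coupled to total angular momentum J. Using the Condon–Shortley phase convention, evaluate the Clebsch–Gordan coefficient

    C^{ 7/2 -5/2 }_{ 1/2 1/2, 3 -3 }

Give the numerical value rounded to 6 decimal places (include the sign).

j₁+j₂−J=0  J+j₁−j₂=1  J−j₁+j₂=6  j₁+j₂+J+1=8
(j₁±m₁, j₂±m₂, J±M) = (1,0,0,6,1,6)
P² = 518400/7
sum k=0..0:
  [0] +1/720 = 1/720
S = 1/720
C² = P²·S² = 1/7 ; C = +0.377964

+√(1/7) = +0.377964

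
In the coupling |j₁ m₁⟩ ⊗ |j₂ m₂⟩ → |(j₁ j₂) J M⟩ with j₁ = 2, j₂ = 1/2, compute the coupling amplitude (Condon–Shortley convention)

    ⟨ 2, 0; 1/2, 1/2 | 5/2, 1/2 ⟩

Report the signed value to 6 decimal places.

+√(3/5) = +0.774597

triangle: 0!×4!×1!/6! = 24/720
(j±m)!: 2!×2!×1!×0!×3!×2! = 48
prefactor² = (2J+1)×Δ×N² = 48/5
  k=0: +1/(0!×0!×2!×1!×2!×0!) = 1/4
Σ = 1/4  ⇒  CG² = 48/5×1/4² = 3/5
CG = +√(3/5) = +0.774597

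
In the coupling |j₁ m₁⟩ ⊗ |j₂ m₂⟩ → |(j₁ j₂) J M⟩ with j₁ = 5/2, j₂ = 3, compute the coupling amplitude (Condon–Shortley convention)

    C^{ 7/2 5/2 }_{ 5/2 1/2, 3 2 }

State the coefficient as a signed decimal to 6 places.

-0.178174

j₁+j₂−J=2  J+j₁−j₂=3  J−j₁+j₂=4  j₁+j₂+J+1=10
(j₁±m₁, j₂±m₂, J±M) = (3,2,5,1,6,1)
P² = 4608/7
sum k=1..2:
  [1] −1/48 = -1/48
  [2] +1/72 = 1/72
S = -1/144
C² = P²·S² = 2/63 ; C = -0.178174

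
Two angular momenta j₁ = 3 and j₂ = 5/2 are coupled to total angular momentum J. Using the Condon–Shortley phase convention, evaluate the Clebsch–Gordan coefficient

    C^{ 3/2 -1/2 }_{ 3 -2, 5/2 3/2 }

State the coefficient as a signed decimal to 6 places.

-0.218218

triangle: 4!·2!·1!/8! = 48/40320
(j±m)!: 1!·5!·4!·1!·1!·2! = 5760
prefactor² = (2J+1)·Δ·N² = 192/7
  k=3: −1/(3!·1!·2!·1!·0!·0!) = -1/12
  k=4: +1/(4!·0!·1!·0!·1!·1!) = 1/24
Σ = -1/24  ⇒  CG² = 192/7·(-1/24)² = 1/21
CG = −√(1/21) = -0.218218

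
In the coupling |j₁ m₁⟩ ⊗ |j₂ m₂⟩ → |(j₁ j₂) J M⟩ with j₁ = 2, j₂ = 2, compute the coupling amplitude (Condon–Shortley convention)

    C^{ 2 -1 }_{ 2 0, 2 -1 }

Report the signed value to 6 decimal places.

−√(1/14) = -0.267261

j₁+j₂−J=2  J+j₁−j₂=2  J−j₁+j₂=2  j₁+j₂+J+1=7
(j₁±m₁, j₂±m₂, J±M) = (2,2,1,3,1,3)
P² = 8/7
sum k=0..1:
  [0] +1/4 = 1/4
  [1] −1/2 = -1/2
S = -1/4
C² = P²·S² = 1/14 ; C = -0.267261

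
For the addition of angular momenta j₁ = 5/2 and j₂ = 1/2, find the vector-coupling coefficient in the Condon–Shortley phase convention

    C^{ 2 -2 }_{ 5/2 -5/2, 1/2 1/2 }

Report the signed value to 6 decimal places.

−√(5/6) = -0.912871

triangle: 1!·4!·0!/6! = 24/720
(j±m)!: 0!·5!·1!·0!·0!·4! = 2880
prefactor² = (2J+1)·Δ·N² = 480
  k=1: −1/(1!·0!·4!·0!·0!·0!) = -1/24
Σ = -1/24  ⇒  CG² = 480·(-1/24)² = 5/6
CG = −√(5/6) = -0.912871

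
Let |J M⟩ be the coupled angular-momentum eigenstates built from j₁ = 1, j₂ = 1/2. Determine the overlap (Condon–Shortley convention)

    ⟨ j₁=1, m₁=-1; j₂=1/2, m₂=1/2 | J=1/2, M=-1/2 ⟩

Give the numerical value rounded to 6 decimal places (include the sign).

triangle: 1!·1!·0!/3! = 1/6
(j±m)!: 0!·2!·1!·0!·0!·1! = 2
prefactor² = (2J+1)·Δ·N² = 2/3
  k=1: −1/(1!·0!·1!·0!·0!·0!) = -1
Σ = -1  ⇒  CG² = 2/3·(-1)² = 2/3
CG = −√(2/3) = -0.816497

-0.816497  (= −√(2/3))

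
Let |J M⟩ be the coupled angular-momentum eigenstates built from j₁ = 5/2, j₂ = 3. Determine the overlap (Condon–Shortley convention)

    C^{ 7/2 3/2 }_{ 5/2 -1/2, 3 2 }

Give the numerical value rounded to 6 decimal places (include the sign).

+√(2/21) ≈ +0.308607

j₁+j₂−J=2  J+j₁−j₂=3  J−j₁+j₂=4  j₁+j₂+J+1=10
(j₁±m₁, j₂±m₂, J±M) = (2,3,5,1,5,2)
P² = 1536/7
sum k=1..2:
  [1] −1/48 = -1/48
  [2] +1/24 = 1/24
S = 1/48
C² = P²·S² = 2/21 ; C = +0.308607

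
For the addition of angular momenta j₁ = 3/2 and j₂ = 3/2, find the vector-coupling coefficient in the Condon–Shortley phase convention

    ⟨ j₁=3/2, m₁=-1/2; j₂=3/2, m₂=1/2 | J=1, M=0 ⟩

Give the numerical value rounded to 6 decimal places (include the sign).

−√(1/20) ≈ -0.223607

j₁+j₂−J=2  J+j₁−j₂=1  J−j₁+j₂=1  j₁+j₂+J+1=5
(j₁±m₁, j₂±m₂, J±M) = (1,2,2,1,1,1)
P² = 1/5
sum k=1..2:
  [1] −1/1 = -1
  [2] +1/2 = 1/2
S = -1/2
C² = P²·S² = 1/20 ; C = -0.223607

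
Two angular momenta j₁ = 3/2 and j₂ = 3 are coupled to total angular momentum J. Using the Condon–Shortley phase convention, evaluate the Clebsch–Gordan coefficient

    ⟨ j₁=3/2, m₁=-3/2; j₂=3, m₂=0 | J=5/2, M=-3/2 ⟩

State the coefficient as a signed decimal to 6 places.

triangle: 2!*1!*4!/8! = 48/40320
(j±m)!: 0!*3!*3!*3!*1!*4! = 5184
prefactor² = (2J+1)*Δ*N² = 1296/35
  k=2: +1/(2!*0!*1!*1!*0!*3!) = 1/12
Σ = 1/12  ⇒  CG² = 1296/35*1/12² = 9/35
CG = +√(9/35) = +0.507093

+0.507093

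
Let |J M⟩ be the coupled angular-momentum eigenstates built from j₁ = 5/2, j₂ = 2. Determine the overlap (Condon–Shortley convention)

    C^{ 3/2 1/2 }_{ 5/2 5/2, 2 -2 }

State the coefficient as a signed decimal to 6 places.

j₁+j₂−J=3  J+j₁−j₂=2  J−j₁+j₂=1  j₁+j₂+J+1=7
(j₁±m₁, j₂±m₂, J±M) = (5,0,0,4,2,1)
P² = 384/7
sum k=0..0:
  [0] +1/12 = 1/12
S = 1/12
C² = P²·S² = 8/21 ; C = +0.617213

+0.617213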